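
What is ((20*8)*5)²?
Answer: 640000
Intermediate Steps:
((20*8)*5)² = (160*5)² = 800² = 640000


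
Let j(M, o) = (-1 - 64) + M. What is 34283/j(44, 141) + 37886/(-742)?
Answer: -1873828/1113 ≈ -1683.6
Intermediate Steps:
j(M, o) = -65 + M
34283/j(44, 141) + 37886/(-742) = 34283/(-65 + 44) + 37886/(-742) = 34283/(-21) + 37886*(-1/742) = 34283*(-1/21) - 18943/371 = -34283/21 - 18943/371 = -1873828/1113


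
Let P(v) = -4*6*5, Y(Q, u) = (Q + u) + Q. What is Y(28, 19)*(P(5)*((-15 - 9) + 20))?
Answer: 36000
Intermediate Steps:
Y(Q, u) = u + 2*Q
P(v) = -120 (P(v) = -24*5 = -120)
Y(28, 19)*(P(5)*((-15 - 9) + 20)) = (19 + 2*28)*(-120*((-15 - 9) + 20)) = (19 + 56)*(-120*(-24 + 20)) = 75*(-120*(-4)) = 75*480 = 36000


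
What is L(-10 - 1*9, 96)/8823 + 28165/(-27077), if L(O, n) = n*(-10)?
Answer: -91497905/79633457 ≈ -1.1490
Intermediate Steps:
L(O, n) = -10*n
L(-10 - 1*9, 96)/8823 + 28165/(-27077) = -10*96/8823 + 28165/(-27077) = -960*1/8823 + 28165*(-1/27077) = -320/2941 - 28165/27077 = -91497905/79633457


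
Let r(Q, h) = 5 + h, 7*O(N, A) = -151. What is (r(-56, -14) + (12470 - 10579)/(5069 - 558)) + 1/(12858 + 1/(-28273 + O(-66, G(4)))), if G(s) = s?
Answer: -7582772462010/883698372583 ≈ -8.5807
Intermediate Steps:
O(N, A) = -151/7 (O(N, A) = (⅐)*(-151) = -151/7)
(r(-56, -14) + (12470 - 10579)/(5069 - 558)) + 1/(12858 + 1/(-28273 + O(-66, G(4)))) = ((5 - 14) + (12470 - 10579)/(5069 - 558)) + 1/(12858 + 1/(-28273 - 151/7)) = (-9 + 1891/4511) + 1/(12858 + 1/(-198062/7)) = (-9 + 1891*(1/4511)) + 1/(12858 - 7/198062) = (-9 + 1891/4511) + 1/(2546681189/198062) = -38708/4511 + 198062/2546681189 = -7582772462010/883698372583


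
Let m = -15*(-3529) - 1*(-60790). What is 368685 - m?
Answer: 254960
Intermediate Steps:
m = 113725 (m = 52935 + 60790 = 113725)
368685 - m = 368685 - 1*113725 = 368685 - 113725 = 254960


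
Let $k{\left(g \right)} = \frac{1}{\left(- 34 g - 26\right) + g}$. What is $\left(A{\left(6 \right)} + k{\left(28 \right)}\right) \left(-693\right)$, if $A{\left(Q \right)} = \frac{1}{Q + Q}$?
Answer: $- \frac{108339}{1900} \approx -57.021$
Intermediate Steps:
$A{\left(Q \right)} = \frac{1}{2 Q}$
$k{\left(g \right)} = \frac{1}{-26 - 33 g}$ ($k{\left(g \right)} = \frac{1}{\left(-26 - 34 g\right) + g} = \frac{1}{-26 - 33 g}$)
$\left(A{\left(6 \right)} + k{\left(28 \right)}\right) \left(-693\right) = \left(\frac{1}{2 \cdot 6} - \frac{1}{26 + 33 \cdot 28}\right) \left(-693\right) = \left(\frac{1}{2} \cdot \frac{1}{6} - \frac{1}{26 + 924}\right) \left(-693\right) = \left(\frac{1}{12} - \frac{1}{950}\right) \left(-693\right) = \frac{469}{5700} \left(-693\right) = - \frac{108339}{1900}$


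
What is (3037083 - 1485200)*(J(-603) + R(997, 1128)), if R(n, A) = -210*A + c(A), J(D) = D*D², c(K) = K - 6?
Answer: -340625880157755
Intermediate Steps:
c(K) = -6 + K
J(D) = D³
R(n, A) = -6 - 209*A (R(n, A) = -210*A + (-6 + A) = -6 - 209*A)
(3037083 - 1485200)*(J(-603) + R(997, 1128)) = (3037083 - 1485200)*((-603)³ + (-6 - 209*1128)) = 1551883*(-219256227 + (-6 - 235752)) = 1551883*(-219256227 - 235758) = 1551883*(-219491985) = -340625880157755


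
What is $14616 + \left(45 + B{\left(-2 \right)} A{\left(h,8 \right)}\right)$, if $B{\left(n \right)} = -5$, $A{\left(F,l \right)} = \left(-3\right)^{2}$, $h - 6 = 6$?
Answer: $14616$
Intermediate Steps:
$h = 12$ ($h = 6 + 6 = 12$)
$A{\left(F,l \right)} = 9$
$14616 + \left(45 + B{\left(-2 \right)} A{\left(h,8 \right)}\right) = 14616 + \left(45 - 45\right) = 14616 + 0 = 14616$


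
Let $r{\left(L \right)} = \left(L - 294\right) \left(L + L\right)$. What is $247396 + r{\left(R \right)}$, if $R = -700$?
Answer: $1638996$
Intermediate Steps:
$r{\left(L \right)} = 2 L \left(-294 + L\right)$ ($r{\left(L \right)} = \left(-294 + L\right) 2 L = 2 L \left(-294 + L\right)$)
$247396 + r{\left(R \right)} = 247396 + 2 \left(-700\right) \left(-294 - 700\right) = 247396 + 2 \left(-700\right) \left(-994\right) = 247396 + 1391600 = 1638996$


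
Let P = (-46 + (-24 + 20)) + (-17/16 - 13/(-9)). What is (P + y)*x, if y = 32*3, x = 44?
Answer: 73469/36 ≈ 2040.8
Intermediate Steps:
y = 96
P = -7145/144 (P = (-46 - 4) + (-17*1/16 - 13*(-1/9)) = -50 + (-17/16 + 13/9) = -50 + 55/144 = -7145/144 ≈ -49.618)
(P + y)*x = (-7145/144 + 96)*44 = (6679/144)*44 = 73469/36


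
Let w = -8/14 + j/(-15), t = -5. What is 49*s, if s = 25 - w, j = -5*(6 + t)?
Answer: 3710/3 ≈ 1236.7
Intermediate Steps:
j = -5 (j = -5*(6 - 5) = -5*1 = -5)
w = -5/21 (w = -8/14 - 5/(-15) = -8*1/14 - 5*(-1/15) = -4/7 + ⅓ = -5/21 ≈ -0.23810)
s = 530/21 (s = 25 - 1*(-5/21) = 25 + 5/21 = 530/21 ≈ 25.238)
49*s = 49*(530/21) = 3710/3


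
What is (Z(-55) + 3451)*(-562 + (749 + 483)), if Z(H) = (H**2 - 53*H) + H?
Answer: 6255120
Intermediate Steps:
Z(H) = H**2 - 52*H
(Z(-55) + 3451)*(-562 + (749 + 483)) = (-55*(-52 - 55) + 3451)*(-562 + (749 + 483)) = (-55*(-107) + 3451)*(-562 + 1232) = (5885 + 3451)*670 = 9336*670 = 6255120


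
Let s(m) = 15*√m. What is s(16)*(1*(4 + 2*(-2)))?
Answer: 0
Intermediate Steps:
s(16)*(1*(4 + 2*(-2))) = (15*√16)*(1*(4 + 2*(-2))) = (15*4)*(1*(4 - 4)) = 60*(1*0) = 60*0 = 0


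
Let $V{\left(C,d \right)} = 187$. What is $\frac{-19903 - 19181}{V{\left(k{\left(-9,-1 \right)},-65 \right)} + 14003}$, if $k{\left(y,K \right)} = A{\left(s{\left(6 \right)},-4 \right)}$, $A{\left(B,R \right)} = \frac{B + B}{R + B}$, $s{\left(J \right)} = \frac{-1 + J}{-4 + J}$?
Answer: $- \frac{6514}{2365} \approx -2.7543$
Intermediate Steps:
$s{\left(J \right)} = \frac{-1 + J}{-4 + J}$
$A{\left(B,R \right)} = \frac{2 B}{B + R}$
$k{\left(y,K \right)} = - \frac{10}{3}$ ($k{\left(y,K \right)} = \frac{2 \frac{-1 + 6}{-4 + 6}}{\frac{-1 + 6}{-4 + 6} - 4} = \frac{2 \cdot \frac{1}{2} \cdot 5}{\frac{1}{2} \cdot 5 - 4} = 2 \cdot \frac{5}{2} \frac{1}{\frac{5}{2} - 4} = 2 \cdot \frac{5}{2} \frac{1}{- \frac{3}{2}} = 2 \cdot \frac{5}{2} \left(- \frac{2}{3}\right) = - \frac{10}{3}$)
$\frac{-19903 - 19181}{V{\left(k{\left(-9,-1 \right)},-65 \right)} + 14003} = \frac{-19903 - 19181}{187 + 14003} = - \frac{39084}{14190} = \left(-39084\right) \frac{1}{14190} = - \frac{6514}{2365}$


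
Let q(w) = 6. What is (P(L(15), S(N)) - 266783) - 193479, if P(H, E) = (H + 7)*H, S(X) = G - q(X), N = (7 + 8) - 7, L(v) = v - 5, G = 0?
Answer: -460092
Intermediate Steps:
L(v) = -5 + v
N = 8 (N = 15 - 7 = 8)
S(X) = -6 (S(X) = 0 - 1*6 = 0 - 6 = -6)
P(H, E) = H*(7 + H) (P(H, E) = (7 + H)*H = H*(7 + H))
(P(L(15), S(N)) - 266783) - 193479 = ((-5 + 15)*(7 + (-5 + 15)) - 266783) - 193479 = (10*(7 + 10) - 266783) - 193479 = (10*17 - 266783) - 193479 = (170 - 266783) - 193479 = -266613 - 193479 = -460092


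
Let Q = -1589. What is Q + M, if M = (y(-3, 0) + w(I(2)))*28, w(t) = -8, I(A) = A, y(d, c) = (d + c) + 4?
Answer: -1785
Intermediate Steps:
y(d, c) = 4 + c + d (y(d, c) = (c + d) + 4 = 4 + c + d)
M = -196 (M = ((4 + 0 - 3) - 8)*28 = (1 - 8)*28 = -7*28 = -196)
Q + M = -1589 - 196 = -1785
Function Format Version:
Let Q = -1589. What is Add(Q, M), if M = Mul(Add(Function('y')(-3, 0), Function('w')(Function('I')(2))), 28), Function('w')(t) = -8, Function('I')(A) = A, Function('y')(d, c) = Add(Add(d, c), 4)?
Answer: -1785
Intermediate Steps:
Function('y')(d, c) = Add(4, c, d) (Function('y')(d, c) = Add(Add(c, d), 4) = Add(4, c, d))
M = -196 (M = Mul(Add(Add(4, 0, -3), -8), 28) = Mul(Add(1, -8), 28) = Mul(-7, 28) = -196)
Add(Q, M) = Add(-1589, -196) = -1785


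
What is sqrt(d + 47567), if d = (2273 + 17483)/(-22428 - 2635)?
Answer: sqrt(29878904698795)/25063 ≈ 218.10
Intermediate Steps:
d = -19756/25063 (d = 19756/(-25063) = 19756*(-1/25063) = -19756/25063 ≈ -0.78825)
sqrt(d + 47567) = sqrt(-19756/25063 + 47567) = sqrt(1192151965/25063) = sqrt(29878904698795)/25063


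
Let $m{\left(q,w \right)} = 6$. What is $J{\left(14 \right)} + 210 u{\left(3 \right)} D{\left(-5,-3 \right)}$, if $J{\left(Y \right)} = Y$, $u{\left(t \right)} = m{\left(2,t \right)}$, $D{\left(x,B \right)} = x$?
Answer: $-6286$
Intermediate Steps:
$u{\left(t \right)} = 6$
$J{\left(14 \right)} + 210 u{\left(3 \right)} D{\left(-5,-3 \right)} = 14 + 210 \cdot 6 \left(-5\right) = 14 + 210 \left(-30\right) = 14 - 6300 = -6286$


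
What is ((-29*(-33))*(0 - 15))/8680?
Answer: -2871/1736 ≈ -1.6538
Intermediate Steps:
((-29*(-33))*(0 - 15))/8680 = (957*(-15))*(1/8680) = -14355*1/8680 = -2871/1736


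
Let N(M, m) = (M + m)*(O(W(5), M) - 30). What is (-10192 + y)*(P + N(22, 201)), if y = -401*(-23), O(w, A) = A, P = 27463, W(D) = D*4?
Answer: -24882951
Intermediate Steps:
W(D) = 4*D
y = 9223
N(M, m) = (-30 + M)*(M + m) (N(M, m) = (M + m)*(M - 30) = (M + m)*(-30 + M) = (-30 + M)*(M + m))
(-10192 + y)*(P + N(22, 201)) = (-10192 + 9223)*(27463 + (22² - 30*22 - 30*201 + 22*201)) = -969*(27463 + (484 - 660 - 6030 + 4422)) = -969*(27463 - 1784) = -969*25679 = -24882951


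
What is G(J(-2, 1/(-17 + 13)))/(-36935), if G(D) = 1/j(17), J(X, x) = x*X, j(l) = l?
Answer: -1/627895 ≈ -1.5926e-6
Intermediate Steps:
J(X, x) = X*x
G(D) = 1/17
G(J(-2, 1/(-17 + 13)))/(-36935) = (1/17)/(-36935) = (1/17)*(-1/36935) = -1/627895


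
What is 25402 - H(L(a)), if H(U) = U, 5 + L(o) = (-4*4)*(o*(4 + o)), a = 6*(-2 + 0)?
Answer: 26943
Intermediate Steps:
a = -12 (a = 6*(-2) = -12)
L(o) = -5 - 16*o*(4 + o) (L(o) = -5 + (-4*4)*(o*(4 + o)) = -5 - 16*o*(4 + o))
25402 - H(L(a)) = 25402 - (-5 - 64*(-12) - 16*(-12)²) = 25402 - (-5 + 768 - 16*144) = 25402 - (-5 + 768 - 2304) = 25402 - 1*(-1541) = 25402 + 1541 = 26943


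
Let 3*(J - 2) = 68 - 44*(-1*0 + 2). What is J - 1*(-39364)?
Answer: 118078/3 ≈ 39359.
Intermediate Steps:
J = -14/3 (J = 2 + (68 - 44*(-1*0 + 2))/3 = 2 + (68 - 44*(0 + 2))/3 = 2 + (68 - 44*2)/3 = 2 + (68 - 88)/3 = 2 + (1/3)*(-20) = 2 - 20/3 = -14/3 ≈ -4.6667)
J - 1*(-39364) = -14/3 - 1*(-39364) = -14/3 + 39364 = 118078/3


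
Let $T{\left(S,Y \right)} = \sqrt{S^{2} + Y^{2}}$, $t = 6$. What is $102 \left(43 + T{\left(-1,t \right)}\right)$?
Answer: $4386 + 102 \sqrt{37} \approx 5006.4$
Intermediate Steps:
$102 \left(43 + T{\left(-1,t \right)}\right) = 102 \left(43 + \sqrt{\left(-1\right)^{2} + 6^{2}}\right) = 102 \left(43 + \sqrt{1 + 36}\right) = 102 \left(43 + \sqrt{37}\right) = 4386 + 102 \sqrt{37}$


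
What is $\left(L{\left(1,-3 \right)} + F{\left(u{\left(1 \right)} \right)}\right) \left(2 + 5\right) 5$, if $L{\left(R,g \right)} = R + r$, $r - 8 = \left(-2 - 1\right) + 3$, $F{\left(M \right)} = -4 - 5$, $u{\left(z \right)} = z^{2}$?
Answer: $0$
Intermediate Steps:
$F{\left(M \right)} = -9$ ($F{\left(M \right)} = -4 - 5 = -9$)
$r = 8$ ($r = 8 + \left(\left(-2 - 1\right) + 3\right) = 8 + \left(-3 + 3\right) = 8 + 0 = 8$)
$L{\left(R,g \right)} = 8 + R$ ($L{\left(R,g \right)} = R + 8 = 8 + R$)
$\left(L{\left(1,-3 \right)} + F{\left(u{\left(1 \right)} \right)}\right) \left(2 + 5\right) 5 = \left(\left(8 + 1\right) - 9\right) \left(2 + 5\right) 5 = \left(9 - 9\right) 7 \cdot 5 = 0 \cdot 35 = 0$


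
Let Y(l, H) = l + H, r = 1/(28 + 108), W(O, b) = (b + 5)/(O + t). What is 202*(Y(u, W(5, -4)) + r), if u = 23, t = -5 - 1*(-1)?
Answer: 329765/68 ≈ 4849.5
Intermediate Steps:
t = -4 (t = -5 + 1 = -4)
W(O, b) = (5 + b)/(-4 + O) (W(O, b) = (b + 5)/(O - 4) = (5 + b)/(-4 + O))
r = 1/136 ≈ 0.0073529
Y(l, H) = H + l
202*(Y(u, W(5, -4)) + r) = 202*(((5 - 4)/(-4 + 5) + 23) + 1/136) = 202*((1/1 + 23) + 1/136) = 202*((1*1 + 23) + 1/136) = 202*((1 + 23) + 1/136) = 202*(24 + 1/136) = 202*(3265/136) = 329765/68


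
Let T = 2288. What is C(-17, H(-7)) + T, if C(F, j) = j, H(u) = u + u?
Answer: 2274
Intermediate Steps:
H(u) = 2*u
C(-17, H(-7)) + T = 2*(-7) + 2288 = -14 + 2288 = 2274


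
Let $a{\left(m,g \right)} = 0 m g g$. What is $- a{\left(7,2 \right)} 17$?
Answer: $0$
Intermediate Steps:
$a{\left(m,g \right)} = 0$ ($a{\left(m,g \right)} = 0 g^{2} = 0$)
$- a{\left(7,2 \right)} 17 = \left(-1\right) 0 \cdot 17 = 0 \cdot 17 = 0$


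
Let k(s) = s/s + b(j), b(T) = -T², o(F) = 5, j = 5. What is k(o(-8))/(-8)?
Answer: 3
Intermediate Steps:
k(s) = -24 (k(s) = s/s - 1*5² = 1 - 1*25 = 1 - 25 = -24)
k(o(-8))/(-8) = -24/(-8) = -24*(-⅛) = 3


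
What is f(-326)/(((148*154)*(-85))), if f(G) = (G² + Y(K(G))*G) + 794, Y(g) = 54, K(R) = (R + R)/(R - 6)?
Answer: -1209/26180 ≈ -0.046180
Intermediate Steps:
K(R) = 2*R/(-6 + R) (K(R) = (2*R)/(-6 + R) = 2*R/(-6 + R))
f(G) = 794 + G² + 54*G (f(G) = (G² + 54*G) + 794 = 794 + G² + 54*G)
f(-326)/(((148*154)*(-85))) = (794 + (-326)² + 54*(-326))/(((148*154)*(-85))) = (794 + 106276 - 17604)/((22792*(-85))) = 89466/(-1937320) = 89466*(-1/1937320) = -1209/26180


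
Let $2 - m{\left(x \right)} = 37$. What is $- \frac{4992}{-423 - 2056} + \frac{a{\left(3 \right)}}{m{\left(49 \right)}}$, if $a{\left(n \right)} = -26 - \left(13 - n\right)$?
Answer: $\frac{263964}{86765} \approx 3.0423$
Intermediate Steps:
$m{\left(x \right)} = -35$ ($m{\left(x \right)} = 2 - 37 = -35$)
$a{\left(n \right)} = -39 + n$ ($a{\left(n \right)} = -26 + \left(-13 + n\right) = -39 + n$)
$- \frac{4992}{-423 - 2056} + \frac{a{\left(3 \right)}}{m{\left(49 \right)}} = - \frac{4992}{-423 - 2056} + \frac{-39 + 3}{-35} = - \frac{4992}{-423 - 2056} - - \frac{36}{35} = - \frac{4992}{-2479} + \frac{36}{35} = \left(-4992\right) \left(- \frac{1}{2479}\right) + \frac{36}{35} = \frac{4992}{2479} + \frac{36}{35} = \frac{263964}{86765}$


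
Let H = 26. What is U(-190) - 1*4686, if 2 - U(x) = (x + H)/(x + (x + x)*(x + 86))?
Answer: -92110778/19665 ≈ -4684.0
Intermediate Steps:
U(x) = 2 - (26 + x)/(x + 2*x*(86 + x)) (U(x) = 2 - (x + 26)/(x + (x + x)*(x + 86)) = 2 - (26 + x)/(x + (2*x)*(86 + x)) = 2 - (26 + x)/(x + 2*x*(86 + x)))
U(-190) - 1*4686 = (-26 + 4*(-190)² + 345*(-190))/((-190)*(173 + 2*(-190))) - 1*4686 = -(-26 + 4*36100 - 65550)/(190*(173 - 380)) - 4686 = -1/190*(-26 + 144400 - 65550)/(-207) - 4686 = -1/190*(-1/207)*78824 - 4686 = 39412/19665 - 4686 = -92110778/19665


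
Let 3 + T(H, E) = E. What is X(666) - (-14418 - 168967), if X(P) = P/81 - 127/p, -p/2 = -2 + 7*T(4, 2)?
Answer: 1100317/6 ≈ 1.8339e+5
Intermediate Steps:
T(H, E) = -3 + E
p = 18 (p = -2*(-2 + 7*(-3 + 2)) = -2*(-2 + 7*(-1)) = -2*(-2 - 7) = -2*(-9) = 18)
X(P) = -127/18 + P/81 (X(P) = P/81 - 127/18 = -127/18 + P/81)
X(666) - (-14418 - 168967) = (-127/18 + (1/81)*666) - (-14418 - 168967) = (-127/18 + 74/9) - 1*(-183385) = 7/6 + 183385 = 1100317/6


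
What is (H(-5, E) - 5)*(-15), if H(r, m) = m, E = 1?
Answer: 60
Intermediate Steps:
(H(-5, E) - 5)*(-15) = (1 - 5)*(-15) = -4*(-15) = 60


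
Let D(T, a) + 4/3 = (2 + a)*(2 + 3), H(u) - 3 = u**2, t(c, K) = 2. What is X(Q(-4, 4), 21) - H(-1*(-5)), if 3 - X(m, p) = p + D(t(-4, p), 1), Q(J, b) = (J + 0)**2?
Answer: -179/3 ≈ -59.667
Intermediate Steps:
H(u) = 3 + u**2
Q(J, b) = J**2
D(T, a) = 26/3 + 5*a (D(T, a) = -4/3 + (2 + a)*(2 + 3) = -4/3 + (2 + a)*5 = -4/3 + (10 + 5*a) = 26/3 + 5*a)
X(m, p) = -32/3 - p (X(m, p) = 3 - (p + (26/3 + 5*1)) = 3 - (p + (26/3 + 5)) = 3 - (p + 41/3) = 3 - (41/3 + p) = 3 + (-41/3 - p) = -32/3 - p)
X(Q(-4, 4), 21) - H(-1*(-5)) = (-32/3 - 1*21) - (3 + (-1*(-5))**2) = (-32/3 - 21) - (3 + 5**2) = -95/3 - (3 + 25) = -95/3 - 1*28 = -95/3 - 28 = -179/3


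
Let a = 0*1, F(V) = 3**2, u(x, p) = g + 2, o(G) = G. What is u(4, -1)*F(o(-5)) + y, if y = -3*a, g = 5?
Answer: 63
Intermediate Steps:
u(x, p) = 7 (u(x, p) = 5 + 2 = 7)
F(V) = 9
a = 0
y = 0 (y = -3*0 = 0)
u(4, -1)*F(o(-5)) + y = 7*9 + 0 = 63 + 0 = 63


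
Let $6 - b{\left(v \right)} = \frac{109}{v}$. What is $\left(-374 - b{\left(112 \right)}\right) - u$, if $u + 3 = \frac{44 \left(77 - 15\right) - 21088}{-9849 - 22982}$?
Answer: $- \frac{1384733885}{3677072} \approx -376.59$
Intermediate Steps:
$b{\left(v \right)} = 6 - \frac{109}{v}$
$u = - \frac{80133}{32831}$ ($u = -3 + \frac{44 \left(77 - 15\right) - 21088}{-9849 - 22982} = -3 + \frac{44 \cdot 62 - 21088}{-32831} = -3 + \left(2728 - 21088\right) \left(- \frac{1}{32831}\right) = -3 - - \frac{18360}{32831} = -3 + \frac{18360}{32831} = - \frac{80133}{32831} \approx -2.4408$)
$\left(-374 - b{\left(112 \right)}\right) - u = \left(-374 - \left(6 - \frac{109}{112}\right)\right) - - \frac{80133}{32831} = \left(-374 - \left(6 - \frac{109}{112}\right)\right) + \frac{80133}{32831} = \left(-374 - \frac{563}{112}\right) + \frac{80133}{32831} = - \frac{42451}{112} + \frac{80133}{32831} = - \frac{1384733885}{3677072}$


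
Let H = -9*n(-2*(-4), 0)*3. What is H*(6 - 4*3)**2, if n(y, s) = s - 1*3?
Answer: 2916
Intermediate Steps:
n(y, s) = -3 + s (n(y, s) = s - 3 = -3 + s)
H = 81 (H = -9*(-3 + 0)*3 = -9*(-3)*3 = 27*3 = 81)
H*(6 - 4*3)**2 = 81*(6 - 4*3)**2 = 81*(6 - 12)**2 = 81*(-6)**2 = 81*36 = 2916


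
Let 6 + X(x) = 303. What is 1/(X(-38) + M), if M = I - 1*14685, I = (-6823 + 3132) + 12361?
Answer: -1/5718 ≈ -0.00017489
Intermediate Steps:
I = 8670 (I = -3691 + 12361 = 8670)
X(x) = 297 (X(x) = -6 + 303 = 297)
M = -6015 (M = 8670 - 1*14685 = 8670 - 14685 = -6015)
1/(X(-38) + M) = 1/(297 - 6015) = 1/(-5718) = -1/5718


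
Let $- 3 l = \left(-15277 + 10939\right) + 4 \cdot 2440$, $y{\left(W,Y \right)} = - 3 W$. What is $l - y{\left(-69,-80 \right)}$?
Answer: $- \frac{6043}{3} \approx -2014.3$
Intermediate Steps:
$l = - \frac{5422}{3}$ ($l = - \frac{\left(-15277 + 10939\right) + 4 \cdot 2440}{3} = - \frac{-4338 + 9760}{3} = \left(- \frac{1}{3}\right) 5422 = - \frac{5422}{3} \approx -1807.3$)
$l - y{\left(-69,-80 \right)} = - \frac{5422}{3} - \left(-3\right) \left(-69\right) = - \frac{5422}{3} - 207 = - \frac{6043}{3}$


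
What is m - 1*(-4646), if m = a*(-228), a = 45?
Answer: -5614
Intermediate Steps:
m = -10260 (m = 45*(-228) = -10260)
m - 1*(-4646) = -10260 - 1*(-4646) = -10260 + 4646 = -5614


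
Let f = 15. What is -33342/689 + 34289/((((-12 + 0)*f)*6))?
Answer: -59634481/744120 ≈ -80.141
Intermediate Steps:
-33342/689 + 34289/((((-12 + 0)*f)*6)) = -33342/689 + 34289/((((-12 + 0)*15)*6)) = -33342*1/689 + 34289/((-12*15*6)) = -33342/689 + 34289/((-180*6)) = -33342/689 + 34289/(-1080) = -33342/689 + 34289*(-1/1080) = -33342/689 - 34289/1080 = -59634481/744120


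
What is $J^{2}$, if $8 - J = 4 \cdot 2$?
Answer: $0$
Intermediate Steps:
$J = 0$ ($J = 8 - 4 \cdot 2 = 8 - 8 = 0$)
$J^{2} = 0^{2} = 0$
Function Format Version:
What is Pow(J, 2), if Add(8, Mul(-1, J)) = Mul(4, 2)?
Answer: 0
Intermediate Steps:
J = 0 (J = Add(8, Mul(-1, Mul(4, 2))) = Add(8, Mul(-1, 8)) = Add(8, -8) = 0)
Pow(J, 2) = Pow(0, 2) = 0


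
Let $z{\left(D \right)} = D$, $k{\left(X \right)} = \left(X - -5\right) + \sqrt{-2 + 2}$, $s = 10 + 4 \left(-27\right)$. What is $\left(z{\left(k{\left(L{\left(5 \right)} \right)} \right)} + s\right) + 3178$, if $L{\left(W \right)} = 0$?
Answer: $3085$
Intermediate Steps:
$s = -98$ ($s = 10 - 108 = -98$)
$k{\left(X \right)} = 5 + X$ ($k{\left(X \right)} = \left(X + 5\right) + \sqrt{0} = \left(5 + X\right) + 0 = 5 + X$)
$\left(z{\left(k{\left(L{\left(5 \right)} \right)} \right)} + s\right) + 3178 = \left(\left(5 + 0\right) - 98\right) + 3178 = \left(5 - 98\right) + 3178 = -93 + 3178 = 3085$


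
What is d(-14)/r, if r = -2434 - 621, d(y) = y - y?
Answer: 0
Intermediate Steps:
d(y) = 0
r = -3055
d(-14)/r = 0/(-3055) = 0*(-1/3055) = 0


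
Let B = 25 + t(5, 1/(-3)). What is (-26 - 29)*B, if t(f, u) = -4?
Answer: -1155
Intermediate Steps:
B = 21 (B = 25 - 4 = 21)
(-26 - 29)*B = (-26 - 29)*21 = -55*21 = -1155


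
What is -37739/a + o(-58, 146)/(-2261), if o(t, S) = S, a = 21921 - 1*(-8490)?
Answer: -89767885/68759271 ≈ -1.3055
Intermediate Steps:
a = 30411 (a = 21921 + 8490 = 30411)
-37739/a + o(-58, 146)/(-2261) = -37739/30411 + 146/(-2261) = -37739*1/30411 + 146*(-1/2261) = -37739/30411 - 146/2261 = -89767885/68759271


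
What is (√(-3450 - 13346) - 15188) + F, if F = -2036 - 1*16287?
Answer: -33511 + 2*I*√4199 ≈ -33511.0 + 129.6*I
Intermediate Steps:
F = -18323 (F = -2036 - 16287 = -18323)
(√(-3450 - 13346) - 15188) + F = (√(-3450 - 13346) - 15188) - 18323 = (√(-16796) - 15188) - 18323 = (2*I*√4199 - 15188) - 18323 = (-15188 + 2*I*√4199) - 18323 = -33511 + 2*I*√4199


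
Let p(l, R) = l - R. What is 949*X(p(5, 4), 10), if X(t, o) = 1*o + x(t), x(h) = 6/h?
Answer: 15184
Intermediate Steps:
X(t, o) = o + 6/t (X(t, o) = 1*o + 6/t = o + 6/t)
949*X(p(5, 4), 10) = 949*(10 + 6/(5 - 1*4)) = 949*(10 + 6/(5 - 4)) = 949*(10 + 6/1) = 949*(10 + 6*1) = 949*(10 + 6) = 949*16 = 15184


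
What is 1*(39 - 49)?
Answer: -10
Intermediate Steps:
1*(39 - 49) = 1*(-10) = -10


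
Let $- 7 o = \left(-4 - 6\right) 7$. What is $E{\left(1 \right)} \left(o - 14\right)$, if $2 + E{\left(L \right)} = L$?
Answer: $4$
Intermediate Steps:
$E{\left(L \right)} = -2 + L$
$o = 10$ ($o = - \frac{\left(-4 - 6\right) 7}{7} = - \frac{\left(-10\right) 7}{7} = \left(- \frac{1}{7}\right) \left(-70\right) = 10$)
$E{\left(1 \right)} \left(o - 14\right) = \left(-2 + 1\right) \left(10 - 14\right) = \left(-1\right) \left(-4\right) = 4$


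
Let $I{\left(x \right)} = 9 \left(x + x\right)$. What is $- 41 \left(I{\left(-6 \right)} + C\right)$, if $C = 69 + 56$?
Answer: $-697$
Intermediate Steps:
$I{\left(x \right)} = 18 x$ ($I{\left(x \right)} = 9 \cdot 2 x = 18 x$)
$C = 125$
$- 41 \left(I{\left(-6 \right)} + C\right) = - 41 \left(18 \left(-6\right) + 125\right) = - 41 \left(-108 + 125\right) = \left(-41\right) 17 = -697$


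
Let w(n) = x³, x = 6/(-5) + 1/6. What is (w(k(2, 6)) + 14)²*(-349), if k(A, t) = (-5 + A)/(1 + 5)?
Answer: -42316078180669/729000000 ≈ -58047.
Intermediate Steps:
k(A, t) = -⅚ + A/6 (k(A, t) = (-5 + A)/6 = (-5 + A)*(⅙) = -⅚ + A/6)
x = -31/30 (x = 6*(-⅕) + 1*(⅙) = -6/5 + ⅙ = -31/30 ≈ -1.0333)
w(n) = -29791/27000 (w(n) = (-31/30)³ = -29791/27000)
(w(k(2, 6)) + 14)²*(-349) = (-29791/27000 + 14)²*(-349) = (348209/27000)²*(-349) = (121249507681/729000000)*(-349) = -42316078180669/729000000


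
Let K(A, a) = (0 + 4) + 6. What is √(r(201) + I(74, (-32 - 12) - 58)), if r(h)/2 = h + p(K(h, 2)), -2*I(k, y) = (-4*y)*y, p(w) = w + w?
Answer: 25*√34 ≈ 145.77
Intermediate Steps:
K(A, a) = 10 (K(A, a) = 4 + 6 = 10)
p(w) = 2*w
I(k, y) = 2*y² (I(k, y) = -(-4*y)*y/2 = -(-2)*y² = 2*y²)
r(h) = 40 + 2*h (r(h) = 2*(h + 2*10) = 2*(h + 20) = 2*(20 + h) = 40 + 2*h)
√(r(201) + I(74, (-32 - 12) - 58)) = √((40 + 2*201) + 2*((-32 - 12) - 58)²) = √((40 + 402) + 2*(-44 - 58)²) = √(442 + 2*(-102)²) = √(442 + 2*10404) = √(442 + 20808) = √21250 = 25*√34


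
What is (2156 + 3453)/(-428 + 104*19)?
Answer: 5609/1548 ≈ 3.6234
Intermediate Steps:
(2156 + 3453)/(-428 + 104*19) = 5609/(-428 + 1976) = 5609/1548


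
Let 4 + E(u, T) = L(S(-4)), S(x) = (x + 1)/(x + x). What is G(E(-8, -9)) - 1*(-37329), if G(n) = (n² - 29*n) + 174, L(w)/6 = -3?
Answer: 38625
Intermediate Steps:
S(x) = (1 + x)/(2*x) (S(x) = (1 + x)/((2*x)) = (1 + x)*(1/(2*x)) = (1 + x)/(2*x))
L(w) = -18 (L(w) = 6*(-3) = -18)
E(u, T) = -22 (E(u, T) = -4 - 18 = -22)
G(n) = 174 + n² - 29*n
G(E(-8, -9)) - 1*(-37329) = (174 + (-22)² - 29*(-22)) - 1*(-37329) = (174 + 484 + 638) + 37329 = 1296 + 37329 = 38625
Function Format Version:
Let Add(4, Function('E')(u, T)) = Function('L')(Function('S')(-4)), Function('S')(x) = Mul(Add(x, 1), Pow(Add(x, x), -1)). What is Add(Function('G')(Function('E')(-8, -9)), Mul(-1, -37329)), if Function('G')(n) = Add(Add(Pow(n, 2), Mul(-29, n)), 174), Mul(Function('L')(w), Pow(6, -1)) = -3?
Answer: 38625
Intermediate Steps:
Function('S')(x) = Mul(Rational(1, 2), Pow(x, -1), Add(1, x)) (Function('S')(x) = Mul(Add(1, x), Pow(Mul(2, x), -1)) = Mul(Add(1, x), Mul(Rational(1, 2), Pow(x, -1))) = Mul(Rational(1, 2), Pow(x, -1), Add(1, x)))
Function('L')(w) = -18 (Function('L')(w) = Mul(6, -3) = -18)
Function('E')(u, T) = -22 (Function('E')(u, T) = Add(-4, -18) = -22)
Function('G')(n) = Add(174, Pow(n, 2), Mul(-29, n))
Add(Function('G')(Function('E')(-8, -9)), Mul(-1, -37329)) = Add(Add(174, Pow(-22, 2), Mul(-29, -22)), Mul(-1, -37329)) = Add(Add(174, 484, 638), 37329) = Add(1296, 37329) = 38625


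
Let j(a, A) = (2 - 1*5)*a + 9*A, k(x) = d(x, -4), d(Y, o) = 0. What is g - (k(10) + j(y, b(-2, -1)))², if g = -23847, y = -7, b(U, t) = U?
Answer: -23856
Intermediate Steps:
k(x) = 0
j(a, A) = -3*a + 9*A (j(a, A) = (2 - 5)*a + 9*A = -3*a + 9*A)
g - (k(10) + j(y, b(-2, -1)))² = -23847 - (0 + (-3*(-7) + 9*(-2)))² = -23847 - (0 + (21 - 18))² = -23847 - (0 + 3)² = -23847 - 1*3² = -23847 - 1*9 = -23847 - 9 = -23856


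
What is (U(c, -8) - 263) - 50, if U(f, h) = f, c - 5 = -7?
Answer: -315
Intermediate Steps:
c = -2 (c = 5 - 7 = -2)
(U(c, -8) - 263) - 50 = (-2 - 263) - 50 = -265 - 50 = -315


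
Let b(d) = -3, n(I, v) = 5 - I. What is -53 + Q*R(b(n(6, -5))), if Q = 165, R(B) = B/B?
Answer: 112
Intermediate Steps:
R(B) = 1
-53 + Q*R(b(n(6, -5))) = -53 + 165*1 = -53 + 165 = 112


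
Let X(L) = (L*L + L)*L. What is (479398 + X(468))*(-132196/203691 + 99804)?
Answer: 2097991003016984672/203691 ≈ 1.0300e+13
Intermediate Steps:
X(L) = L*(L + L²) (X(L) = (L² + L)*L = (L + L²)*L = L*(L + L²))
(479398 + X(468))*(-132196/203691 + 99804) = (479398 + 468²*(1 + 468))*(-132196/203691 + 99804) = (479398 + 219024*469)*(-132196*1/203691 + 99804) = (479398 + 102722256)*(-132196/203691 + 99804) = 103201654*(20329044368/203691) = 2097991003016984672/203691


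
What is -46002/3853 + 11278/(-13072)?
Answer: -322396139/25183208 ≈ -12.802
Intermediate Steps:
-46002/3853 + 11278/(-13072) = -46002*1/3853 + 11278*(-1/13072) = -46002/3853 - 5639/6536 = -322396139/25183208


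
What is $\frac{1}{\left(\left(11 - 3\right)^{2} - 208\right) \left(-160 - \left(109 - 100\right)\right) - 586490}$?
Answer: $- \frac{1}{562154} \approx -1.7789 \cdot 10^{-6}$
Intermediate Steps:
$\frac{1}{\left(\left(11 - 3\right)^{2} - 208\right) \left(-160 - \left(109 - 100\right)\right) - 586490} = \frac{1}{\left(8^{2} - 208\right) \left(-160 - \left(109 - 100\right)\right) - 586490} = \frac{1}{\left(64 - 208\right) \left(-160 - 9\right) - 586490} = \frac{1}{- 144 \left(-160 - 9\right) - 586490} = \frac{1}{\left(-144\right) \left(-169\right) - 586490} = \frac{1}{24336 - 586490} = \frac{1}{-562154} = - \frac{1}{562154}$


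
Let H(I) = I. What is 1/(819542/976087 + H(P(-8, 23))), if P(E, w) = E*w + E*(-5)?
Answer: -976087/139736986 ≈ -0.0069852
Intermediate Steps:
P(E, w) = -5*E + E*w (P(E, w) = E*w - 5*E = -5*E + E*w)
1/(819542/976087 + H(P(-8, 23))) = 1/(819542/976087 - 8*(-5 + 23)) = 1/(819542*(1/976087) - 8*18) = 1/(819542/976087 - 144) = 1/(-139736986/976087) = -976087/139736986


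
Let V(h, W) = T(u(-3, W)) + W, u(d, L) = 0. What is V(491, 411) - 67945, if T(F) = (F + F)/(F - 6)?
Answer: -67534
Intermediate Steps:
T(F) = 2*F/(-6 + F) (T(F) = (2*F)/(-6 + F) = 2*F/(-6 + F))
V(h, W) = W (V(h, W) = 2*0/(-6 + 0) + W = 2*0/(-6) + W = 2*0*(-⅙) + W = 0 + W = W)
V(491, 411) - 67945 = 411 - 67945 = -67534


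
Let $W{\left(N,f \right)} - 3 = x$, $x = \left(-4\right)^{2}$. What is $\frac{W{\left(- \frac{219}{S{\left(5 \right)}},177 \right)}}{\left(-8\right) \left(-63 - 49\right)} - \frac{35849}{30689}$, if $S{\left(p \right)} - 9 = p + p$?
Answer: $- \frac{31537613}{27497344} \approx -1.1469$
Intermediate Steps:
$S{\left(p \right)} = 9 + 2 p$ ($S{\left(p \right)} = 9 + \left(p + p\right) = 9 + 2 p$)
$x = 16$
$W{\left(N,f \right)} = 19$ ($W{\left(N,f \right)} = 3 + 16 = 19$)
$\frac{W{\left(- \frac{219}{S{\left(5 \right)}},177 \right)}}{\left(-8\right) \left(-63 - 49\right)} - \frac{35849}{30689} = \frac{19}{\left(-8\right) \left(-63 - 49\right)} - \frac{35849}{30689} = \frac{19}{\left(-8\right) \left(-112\right)} - \frac{35849}{30689} = \frac{19}{896} - \frac{35849}{30689} = - \frac{31537613}{27497344}$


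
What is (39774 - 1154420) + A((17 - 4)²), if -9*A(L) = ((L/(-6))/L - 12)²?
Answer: -361150633/324 ≈ -1.1147e+6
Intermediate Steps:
A(L) = -5329/324 (A(L) = -((L/(-6))/L - 12)²/9 = -((L*(-⅙))/L - 12)²/9 = -((-L/6)/L - 12)²/9 = -(-⅙ - 12)²/9 = -(-73/6)²/9 = -⅑*5329/36 = -5329/324)
(39774 - 1154420) + A((17 - 4)²) = (39774 - 1154420) - 5329/324 = -1114646 - 5329/324 = -361150633/324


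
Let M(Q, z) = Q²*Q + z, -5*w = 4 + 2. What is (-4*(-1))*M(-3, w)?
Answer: -564/5 ≈ -112.80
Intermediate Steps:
w = -6/5 (w = -(4 + 2)/5 = -⅕*6 = -6/5 ≈ -1.2000)
M(Q, z) = z + Q³ (M(Q, z) = Q³ + z = z + Q³)
(-4*(-1))*M(-3, w) = (-4*(-1))*(-6/5 + (-3)³) = 4*(-6/5 - 27) = 4*(-141/5) = -564/5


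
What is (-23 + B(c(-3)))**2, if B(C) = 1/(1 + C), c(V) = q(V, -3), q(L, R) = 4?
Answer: 12996/25 ≈ 519.84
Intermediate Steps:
c(V) = 4
(-23 + B(c(-3)))**2 = (-23 + 1/(1 + 4))**2 = (-23 + 1/5)**2 = (-114/5)**2 = 12996/25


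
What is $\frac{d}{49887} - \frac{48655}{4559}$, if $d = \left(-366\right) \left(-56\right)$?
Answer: $- \frac{777936907}{75811611} \approx -10.261$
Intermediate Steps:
$d = 20496$
$\frac{d}{49887} - \frac{48655}{4559} = \frac{20496}{49887} - \frac{48655}{4559} = 20496 \cdot \frac{1}{49887} - \frac{48655}{4559} = \frac{6832}{16629} - \frac{48655}{4559} = - \frac{777936907}{75811611}$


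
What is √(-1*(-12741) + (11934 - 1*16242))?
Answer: 3*√937 ≈ 91.831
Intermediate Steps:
√(-1*(-12741) + (11934 - 1*16242)) = √(12741 + (11934 - 16242)) = √(12741 - 4308) = √8433 = 3*√937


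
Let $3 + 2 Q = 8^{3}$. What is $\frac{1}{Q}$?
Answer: $\frac{2}{509} \approx 0.0039293$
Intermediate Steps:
$Q = \frac{509}{2}$ ($Q = - \frac{3}{2} + \frac{8^{3}}{2} = - \frac{3}{2} + \frac{1}{2} \cdot 512 = - \frac{3}{2} + 256 = \frac{509}{2} \approx 254.5$)
$\frac{1}{Q} = \frac{1}{\frac{509}{2}} = \frac{2}{509}$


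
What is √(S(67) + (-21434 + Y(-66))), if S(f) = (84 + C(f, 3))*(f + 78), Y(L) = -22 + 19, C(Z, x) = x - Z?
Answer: I*√18537 ≈ 136.15*I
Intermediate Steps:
Y(L) = -3
S(f) = (78 + f)*(87 - f) (S(f) = (84 + (3 - f))*(f + 78) = (87 - f)*(78 + f) = (78 + f)*(87 - f))
√(S(67) + (-21434 + Y(-66))) = √((6786 - 1*67² + 9*67) + (-21434 - 3)) = √((6786 - 1*4489 + 603) - 21437) = √((6786 - 4489 + 603) - 21437) = √(2900 - 21437) = √(-18537) = I*√18537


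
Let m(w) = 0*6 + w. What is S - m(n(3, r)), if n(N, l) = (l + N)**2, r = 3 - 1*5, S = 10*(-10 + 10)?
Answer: -1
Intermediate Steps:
S = 0 (S = 10*0 = 0)
r = -2 (r = 3 - 5 = -2)
n(N, l) = (N + l)**2
m(w) = w (m(w) = 0 + w = w)
S - m(n(3, r)) = 0 - (3 - 2)**2 = 0 - 1*1**2 = 0 - 1*1 = 0 - 1 = -1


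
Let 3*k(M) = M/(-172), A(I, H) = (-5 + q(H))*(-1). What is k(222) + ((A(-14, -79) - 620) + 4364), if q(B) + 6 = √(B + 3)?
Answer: 322893/86 - 2*I*√19 ≈ 3754.6 - 8.7178*I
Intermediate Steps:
q(B) = -6 + √(3 + B) (q(B) = -6 + √(B + 3) = -6 + √(3 + B))
A(I, H) = 11 - √(3 + H) (A(I, H) = (-5 + (-6 + √(3 + H)))*(-1) = (-11 + √(3 + H))*(-1) = 11 - √(3 + H))
k(M) = -M/516 (k(M) = (M/(-172))/3 = (M*(-1/172))/3 = (-M/172)/3 = -M/516)
k(222) + ((A(-14, -79) - 620) + 4364) = -1/516*222 + (((11 - √(3 - 79)) - 620) + 4364) = -37/86 + (((11 - √(-76)) - 620) + 4364) = -37/86 + (((11 - 2*I*√19) - 620) + 4364) = -37/86 + ((-609 - 2*I*√19) + 4364) = -37/86 + (3755 - 2*I*√19) = 322893/86 - 2*I*√19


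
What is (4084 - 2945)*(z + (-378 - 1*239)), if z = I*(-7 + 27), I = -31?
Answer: -1408943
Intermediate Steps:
z = -620 (z = -31*(-7 + 27) = -31*20 = -620)
(4084 - 2945)*(z + (-378 - 1*239)) = (4084 - 2945)*(-620 + (-378 - 1*239)) = 1139*(-620 + (-378 - 239)) = 1139*(-620 - 617) = 1139*(-1237) = -1408943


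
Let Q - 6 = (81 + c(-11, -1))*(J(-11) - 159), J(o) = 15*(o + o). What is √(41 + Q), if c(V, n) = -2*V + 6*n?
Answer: I*√47386 ≈ 217.68*I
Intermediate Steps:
J(o) = 30*o (J(o) = 15*(2*o) = 30*o)
Q = -47427 (Q = 6 + (81 + (-2*(-11) + 6*(-1)))*(30*(-11) - 159) = 6 + (81 + (22 - 6))*(-330 - 159) = 6 + (81 + 16)*(-489) = 6 + 97*(-489) = 6 - 47433 = -47427)
√(41 + Q) = √(41 - 47427) = √(-47386) = I*√47386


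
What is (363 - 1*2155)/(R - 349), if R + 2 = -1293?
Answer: 448/411 ≈ 1.0900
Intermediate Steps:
R = -1295 (R = -2 - 1293 = -1295)
(363 - 1*2155)/(R - 349) = (363 - 1*2155)/(-1295 - 349) = (363 - 2155)/(-1644) = -1792*(-1/1644) = 448/411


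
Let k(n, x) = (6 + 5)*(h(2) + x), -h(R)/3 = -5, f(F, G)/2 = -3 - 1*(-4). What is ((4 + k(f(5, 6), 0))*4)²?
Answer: 456976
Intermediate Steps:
f(F, G) = 2 (f(F, G) = 2*(-3 - 1*(-4)) = 2*(-3 + 4) = 2*1 = 2)
h(R) = 15 (h(R) = -3*(-5) = 15)
k(n, x) = 165 + 11*x (k(n, x) = (6 + 5)*(15 + x) = 11*(15 + x) = 165 + 11*x)
((4 + k(f(5, 6), 0))*4)² = ((4 + (165 + 11*0))*4)² = ((4 + (165 + 0))*4)² = ((4 + 165)*4)² = (169*4)² = 676² = 456976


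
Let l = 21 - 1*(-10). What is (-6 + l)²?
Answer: 625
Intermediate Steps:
l = 31 (l = 21 + 10 = 31)
(-6 + l)² = (-6 + 31)² = 25² = 625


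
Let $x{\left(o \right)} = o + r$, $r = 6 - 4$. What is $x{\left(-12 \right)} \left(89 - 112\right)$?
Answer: $230$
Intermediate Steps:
$r = 2$
$x{\left(o \right)} = 2 + o$ ($x{\left(o \right)} = o + 2 = 2 + o$)
$x{\left(-12 \right)} \left(89 - 112\right) = \left(2 - 12\right) \left(89 - 112\right) = \left(-10\right) \left(-23\right) = 230$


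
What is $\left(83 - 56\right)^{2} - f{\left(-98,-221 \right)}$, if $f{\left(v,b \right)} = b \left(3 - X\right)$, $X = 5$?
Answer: $287$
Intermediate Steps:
$f{\left(v,b \right)} = - 2 b$ ($f{\left(v,b \right)} = b \left(3 - 5\right) = b \left(-2\right) = - 2 b$)
$\left(83 - 56\right)^{2} - f{\left(-98,-221 \right)} = \left(83 - 56\right)^{2} - \left(-2\right) \left(-221\right) = 27^{2} - 442 = 729 - 442 = 287$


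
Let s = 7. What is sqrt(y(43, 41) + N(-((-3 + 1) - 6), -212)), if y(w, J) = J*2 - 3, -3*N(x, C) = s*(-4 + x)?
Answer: sqrt(627)/3 ≈ 8.3466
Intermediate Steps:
N(x, C) = 28/3 - 7*x/3 (N(x, C) = -7*(-4 + x)/3 = -(-28 + 7*x)/3 = 28/3 - 7*x/3)
y(w, J) = -3 + 2*J (y(w, J) = 2*J - 3 = -3 + 2*J)
sqrt(y(43, 41) + N(-((-3 + 1) - 6), -212)) = sqrt((-3 + 2*41) + (28/3 - (-7)*((-3 + 1) - 6)/3)) = sqrt((-3 + 82) + (28/3 - (-7)*(-2 - 6)/3)) = sqrt(79 + (28/3 - (-7)*(-8)/3)) = sqrt(79 + (28/3 - 7/3*8)) = sqrt(79 + (28/3 - 56/3)) = sqrt(79 - 28/3) = sqrt(209/3) = sqrt(627)/3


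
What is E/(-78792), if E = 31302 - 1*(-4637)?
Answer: -35939/78792 ≈ -0.45612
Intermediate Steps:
E = 35939 (E = 31302 + 4637 = 35939)
E/(-78792) = 35939/(-78792) = 35939*(-1/78792) = -35939/78792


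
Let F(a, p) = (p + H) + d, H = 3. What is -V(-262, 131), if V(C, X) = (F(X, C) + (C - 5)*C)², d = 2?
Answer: -4857671809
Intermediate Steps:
F(a, p) = 5 + p (F(a, p) = (p + 3) + 2 = (3 + p) + 2 = 5 + p)
V(C, X) = (5 + C + C*(-5 + C))² (V(C, X) = ((5 + C) + (C - 5)*C)² = ((5 + C) + (-5 + C)*C)² = ((5 + C) + C*(-5 + C))² = (5 + C + C*(-5 + C))²)
-V(-262, 131) = -(5 + (-262)² - 4*(-262))² = -(5 + 68644 + 1048)² = -1*69697² = -1*4857671809 = -4857671809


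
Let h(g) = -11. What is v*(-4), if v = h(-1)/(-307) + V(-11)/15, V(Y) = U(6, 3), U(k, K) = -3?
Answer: 1008/1535 ≈ 0.65668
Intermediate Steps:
V(Y) = -3
v = -252/1535 (v = -11/(-307) - 3/15 = -11*(-1/307) - 3*1/15 = 11/307 - ⅕ = -252/1535 ≈ -0.16417)
v*(-4) = -252/1535*(-4) = 1008/1535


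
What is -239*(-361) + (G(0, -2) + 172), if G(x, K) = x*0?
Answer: 86451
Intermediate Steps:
G(x, K) = 0
-239*(-361) + (G(0, -2) + 172) = -239*(-361) + (0 + 172) = 86279 + 172 = 86451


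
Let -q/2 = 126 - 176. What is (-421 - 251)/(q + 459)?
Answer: -672/559 ≈ -1.2021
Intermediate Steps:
q = 100 (q = -2*(126 - 176) = -2*(-50) = 100)
(-421 - 251)/(q + 459) = (-421 - 251)/(100 + 459) = -672/559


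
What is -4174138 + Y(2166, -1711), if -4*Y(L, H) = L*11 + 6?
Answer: -4180096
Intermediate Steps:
Y(L, H) = -3/2 - 11*L/4 (Y(L, H) = -(L*11 + 6)/4 = -(11*L + 6)/4 = -(6 + 11*L)/4 = -3/2 - 11*L/4)
-4174138 + Y(2166, -1711) = -4174138 + (-3/2 - 11/4*2166) = -4174138 + (-3/2 - 11913/2) = -4174138 - 5958 = -4180096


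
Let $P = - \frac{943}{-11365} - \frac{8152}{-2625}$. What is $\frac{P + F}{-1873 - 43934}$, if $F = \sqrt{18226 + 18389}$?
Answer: $- \frac{19024571}{273313191375} - \frac{\sqrt{36615}}{45807} \approx -0.0042469$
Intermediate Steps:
$F = \sqrt{36615} \approx 191.35$
$P = \frac{19024571}{5966625}$ ($P = \left(-943\right) \left(- \frac{1}{11365}\right) - - \frac{8152}{2625} = \frac{943}{11365} + \frac{8152}{2625} = \frac{19024571}{5966625} \approx 3.1885$)
$\frac{P + F}{-1873 - 43934} = \frac{\frac{19024571}{5966625} + \sqrt{36615}}{-1873 - 43934} = \frac{\frac{19024571}{5966625} + \sqrt{36615}}{-45807} = \left(\frac{19024571}{5966625} + \sqrt{36615}\right) \left(- \frac{1}{45807}\right) = - \frac{19024571}{273313191375} - \frac{\sqrt{36615}}{45807}$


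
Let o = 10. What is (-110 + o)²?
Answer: 10000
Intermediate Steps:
(-110 + o)² = (-110 + 10)² = (-100)² = 10000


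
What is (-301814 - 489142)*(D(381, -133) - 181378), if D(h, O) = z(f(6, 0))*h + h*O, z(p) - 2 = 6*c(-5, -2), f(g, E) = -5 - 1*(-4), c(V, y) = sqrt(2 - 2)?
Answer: 182939422284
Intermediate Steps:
c(V, y) = 0 (c(V, y) = sqrt(0) = 0)
f(g, E) = -1 (f(g, E) = -5 + 4 = -1)
z(p) = 2 (z(p) = 2 + 6*0 = 2 + 0 = 2)
D(h, O) = 2*h + O*h (D(h, O) = 2*h + h*O = 2*h + O*h)
(-301814 - 489142)*(D(381, -133) - 181378) = (-301814 - 489142)*(381*(2 - 133) - 181378) = -790956*(381*(-131) - 181378) = -790956*(-49911 - 181378) = -790956*(-231289) = 182939422284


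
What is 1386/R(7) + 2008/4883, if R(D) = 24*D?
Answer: 169171/19532 ≈ 8.6612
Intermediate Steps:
1386/R(7) + 2008/4883 = 1386/((24*7)) + 2008/4883 = 1386/168 + 2008*(1/4883) = 1386*(1/168) + 2008/4883 = 33/4 + 2008/4883 = 169171/19532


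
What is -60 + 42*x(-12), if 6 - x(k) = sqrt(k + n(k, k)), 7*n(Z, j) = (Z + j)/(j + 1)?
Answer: 192 - 180*I*sqrt(77)/11 ≈ 192.0 - 143.59*I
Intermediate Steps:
n(Z, j) = (Z + j)/(7*(1 + j)) (n(Z, j) = ((Z + j)/(j + 1))/7 = ((Z + j)/(1 + j))/7 = (Z + j)/(7*(1 + j)))
x(k) = 6 - sqrt(k + 2*k/(7*(1 + k))) (x(k) = 6 - sqrt(k + (k + k)/(7*(1 + k))) = 6 - sqrt(k + (2*k)/(7*(1 + k))) = 6 - sqrt(k + 2*k/(7*(1 + k))))
-60 + 42*x(-12) = -60 + 42*(6 - sqrt(7)*sqrt(-12*(9 + 7*(-12))/(1 - 12))/7) = -60 + 42*(6 - sqrt(7)*sqrt(-12*(9 - 84)/(-11))/7) = -60 + 42*(6 - sqrt(7)*sqrt(-12*(-1/11)*(-75))/7) = -60 + 42*(6 - sqrt(7)*sqrt(-900/11)/7) = -60 + 42*(6 - sqrt(7)*30*I*sqrt(11)/11/7) = -60 + 42*(6 - 30*I*sqrt(77)/77) = -60 + (252 - 180*I*sqrt(77)/11) = 192 - 180*I*sqrt(77)/11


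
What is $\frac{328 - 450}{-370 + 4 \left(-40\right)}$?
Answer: $\frac{61}{265} \approx 0.23019$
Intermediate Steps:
$\frac{328 - 450}{-370 + 4 \left(-40\right)} = - \frac{122}{-370 - 160} = - \frac{122}{-530} = \left(-122\right) \left(- \frac{1}{530}\right) = \frac{61}{265}$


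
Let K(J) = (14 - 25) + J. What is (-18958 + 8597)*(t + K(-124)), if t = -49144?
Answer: 510579719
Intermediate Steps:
K(J) = -11 + J
(-18958 + 8597)*(t + K(-124)) = (-18958 + 8597)*(-49144 + (-11 - 124)) = -10361*(-49144 - 135) = -10361*(-49279) = 510579719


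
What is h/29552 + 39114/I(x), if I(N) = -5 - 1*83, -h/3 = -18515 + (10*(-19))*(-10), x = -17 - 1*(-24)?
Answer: -143938821/325072 ≈ -442.79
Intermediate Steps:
x = 7 (x = -17 + 24 = 7)
h = 49845 (h = -3*(-18515 + (10*(-19))*(-10)) = -3*(-18515 - 190*(-10)) = -3*(-18515 + 1900) = -3*(-16615) = 49845)
I(N) = -88 (I(N) = -5 - 83 = -88)
h/29552 + 39114/I(x) = 49845/29552 + 39114/(-88) = 49845*(1/29552) + 39114*(-1/88) = 49845/29552 - 19557/44 = -143938821/325072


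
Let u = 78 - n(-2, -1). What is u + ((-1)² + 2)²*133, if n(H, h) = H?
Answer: 1277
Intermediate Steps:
u = 80 (u = 78 - 1*(-2) = 78 + 2 = 80)
u + ((-1)² + 2)²*133 = 80 + ((-1)² + 2)²*133 = 80 + (1 + 2)²*133 = 80 + 3²*133 = 80 + 9*133 = 80 + 1197 = 1277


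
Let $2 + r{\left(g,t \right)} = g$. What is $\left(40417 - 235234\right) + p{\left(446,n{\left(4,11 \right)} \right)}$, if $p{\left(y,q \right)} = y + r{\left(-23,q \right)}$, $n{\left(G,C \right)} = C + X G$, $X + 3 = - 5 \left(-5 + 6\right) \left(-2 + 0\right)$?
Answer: $-194396$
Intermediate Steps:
$r{\left(g,t \right)} = -2 + g$
$X = 7$ ($X = -3 - 5 \left(-5 + 6\right) \left(-2 + 0\right) = -3 - 5 \cdot 1 \left(-2\right) = -3 - -10 = -3 + 10 = 7$)
$n{\left(G,C \right)} = C + 7 G$
$p{\left(y,q \right)} = -25 + y$ ($p{\left(y,q \right)} = y - 25 = -25 + y$)
$\left(40417 - 235234\right) + p{\left(446,n{\left(4,11 \right)} \right)} = \left(40417 - 235234\right) + \left(-25 + 446\right) = \left(40417 - 235234\right) + 421 = -194817 + 421 = -194396$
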